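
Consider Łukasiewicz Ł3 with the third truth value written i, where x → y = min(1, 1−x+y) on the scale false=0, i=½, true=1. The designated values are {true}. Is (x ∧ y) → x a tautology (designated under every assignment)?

Every assignment of x, y over {true, i, false} gives a value in {true}.
In particular, with x=i, y=i: (x ∧ y) → x = true.

Yes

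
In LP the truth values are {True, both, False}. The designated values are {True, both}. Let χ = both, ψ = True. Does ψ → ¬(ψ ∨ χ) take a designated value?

ψ ∨ χ = True ∨ both = True
¬(ψ ∨ χ) = ¬True = False
ψ → ¬(ψ ∨ χ) = True → False = False
False ∉ {True, both}.

No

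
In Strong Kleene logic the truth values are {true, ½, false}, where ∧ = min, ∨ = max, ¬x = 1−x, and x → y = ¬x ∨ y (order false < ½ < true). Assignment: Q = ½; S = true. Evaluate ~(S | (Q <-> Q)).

Q <-> Q = ½ <-> ½ = ½
S | (Q <-> Q) = true | ½ = true
~(S | (Q <-> Q)) = ~true = false

false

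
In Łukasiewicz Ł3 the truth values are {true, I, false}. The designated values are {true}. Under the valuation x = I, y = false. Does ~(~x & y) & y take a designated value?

No

~x = ~I = I
~x & y = I & false = false
~(~x & y) = ~false = true
~(~x & y) & y = true & false = false
false ∉ {true}.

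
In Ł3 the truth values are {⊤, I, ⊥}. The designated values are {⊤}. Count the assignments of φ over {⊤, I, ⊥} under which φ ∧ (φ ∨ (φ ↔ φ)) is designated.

φ=⊤: ⊤ ✓
φ=I: I ·
φ=⊥: ⊥ ·

1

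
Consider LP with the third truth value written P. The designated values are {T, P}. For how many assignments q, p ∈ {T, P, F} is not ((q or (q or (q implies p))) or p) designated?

Designated under: (q=P, p=P); (q=P, p=F).

2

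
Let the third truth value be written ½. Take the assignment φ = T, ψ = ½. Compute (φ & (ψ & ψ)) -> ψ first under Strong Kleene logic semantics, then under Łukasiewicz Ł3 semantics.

In Strong Kleene logic: ψ & ψ = ½ & ½ = ½
φ & (ψ & ψ) = T & ½ = ½
(φ & (ψ & ψ)) -> ψ = ½ -> ½ = ½
In Łukasiewicz Ł3: ψ & ψ = ½ & ½ = ½
φ & (ψ & ψ) = T & ½ = ½
(φ & (ψ & ψ)) -> ψ = ½ -> ½ = T  [min(1, 1−½+½)]
They differ because Strong Kleene logic and Łukasiewicz Ł3 treat ½ differently under implication.

½; T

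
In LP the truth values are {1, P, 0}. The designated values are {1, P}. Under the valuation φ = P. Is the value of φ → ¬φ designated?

Yes

¬φ = ¬P = P
φ → ¬φ = P → P = P  [¬P ∨ P]
P ∈ {1, P}.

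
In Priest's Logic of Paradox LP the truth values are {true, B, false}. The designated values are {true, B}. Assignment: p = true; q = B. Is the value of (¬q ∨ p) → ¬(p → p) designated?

No

¬q = ¬B = B
¬q ∨ p = B ∨ true = true
p → p = true → true = true
¬(p → p) = ¬true = false
(¬q ∨ p) → ¬(p → p) = true → false = false
false ∉ {true, B}.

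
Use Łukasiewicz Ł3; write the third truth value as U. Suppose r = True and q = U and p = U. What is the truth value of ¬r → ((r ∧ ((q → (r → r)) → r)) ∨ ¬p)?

True

¬r = ¬True = False
r → r = True → True = True
q → (r → r) = U → True = True  [min(1, 1−½+1)]
(q → (r → r)) → r = True → True = True
r ∧ ((q → (r → r)) → r) = True ∧ True = True
¬p = ¬U = U
(r ∧ ((q → (r → r)) → r)) ∨ ¬p = True ∨ U = True
¬r → ((r ∧ ((q → (r → r)) → r)) ∨ ¬p) = False → True = True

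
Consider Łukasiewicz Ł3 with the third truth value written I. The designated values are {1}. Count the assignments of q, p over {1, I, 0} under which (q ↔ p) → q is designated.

6

Of the 9 assignments, 6 give a value in {1}.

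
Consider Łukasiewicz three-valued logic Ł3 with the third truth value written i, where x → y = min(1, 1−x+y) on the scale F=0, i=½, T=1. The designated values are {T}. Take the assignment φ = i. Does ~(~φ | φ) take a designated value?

~φ = ~i = i
~φ | φ = i | i = i
~(~φ | φ) = ~i = i
i ∉ {T}.

No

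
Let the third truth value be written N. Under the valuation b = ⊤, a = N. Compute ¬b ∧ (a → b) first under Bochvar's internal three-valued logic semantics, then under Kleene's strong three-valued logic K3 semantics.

N; ⊥

In Bochvar's internal three-valued logic: ¬b = ¬⊤ = ⊥
a → b = N → ⊤ = N  [any arg is the third value ⇒ result is the third value]
¬b ∧ (a → b) = ⊥ ∧ N = N
In Kleene's strong three-valued logic K3: ¬b = ¬⊤ = ⊥
a → b = N → ⊤ = ⊤
¬b ∧ (a → b) = ⊥ ∧ ⊤ = ⊥
They differ because Bochvar's internal three-valued logic and Kleene's strong three-valued logic K3 treat N differently under the binary connectives.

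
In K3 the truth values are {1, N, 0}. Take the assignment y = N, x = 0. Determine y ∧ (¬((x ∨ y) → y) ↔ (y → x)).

x ∨ y = 0 ∨ N = N
(x ∨ y) → y = N → N = N  [¬N ∨ N]
¬((x ∨ y) → y) = ¬N = N
y → x = N → 0 = N
¬((x ∨ y) → y) ↔ (y → x) = N ↔ N = N
y ∧ (¬((x ∨ y) → y) ↔ (y → x)) = N ∧ N = N

N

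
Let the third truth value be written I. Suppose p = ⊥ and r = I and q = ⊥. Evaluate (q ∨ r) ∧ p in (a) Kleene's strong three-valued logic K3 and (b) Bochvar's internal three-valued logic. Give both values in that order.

⊥; I

In Kleene's strong three-valued logic K3: q ∨ r = ⊥ ∨ I = I
(q ∨ r) ∧ p = I ∧ ⊥ = ⊥
In Bochvar's internal three-valued logic: q ∨ r = ⊥ ∨ I = I
(q ∨ r) ∧ p = I ∧ ⊥ = I
They differ because Kleene's strong three-valued logic K3 and Bochvar's internal three-valued logic treat I differently under the binary connectives.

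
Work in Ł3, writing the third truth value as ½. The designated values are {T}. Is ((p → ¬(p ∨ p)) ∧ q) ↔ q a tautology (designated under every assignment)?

Countermodel: p=T, q=T gives F, which is not designated.

No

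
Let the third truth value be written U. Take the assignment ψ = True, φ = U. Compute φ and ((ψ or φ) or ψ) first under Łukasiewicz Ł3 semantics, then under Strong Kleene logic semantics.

U; U

In Łukasiewicz Ł3: ψ or φ = True or U = True
(ψ or φ) or ψ = True or True = True
φ and ((ψ or φ) or ψ) = U and True = U
In Strong Kleene logic: ψ or φ = True or U = True
(ψ or φ) or ψ = True or True = True
φ and ((ψ or φ) or ψ) = U and True = U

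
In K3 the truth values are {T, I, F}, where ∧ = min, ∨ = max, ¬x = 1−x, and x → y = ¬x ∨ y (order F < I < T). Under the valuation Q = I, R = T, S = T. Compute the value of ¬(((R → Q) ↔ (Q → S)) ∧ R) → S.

R → Q = T → I = I
Q → S = I → T = T
(R → Q) ↔ (Q → S) = I ↔ T = I
((R → Q) ↔ (Q → S)) ∧ R = I ∧ T = I
¬(((R → Q) ↔ (Q → S)) ∧ R) = ¬I = I
¬(((R → Q) ↔ (Q → S)) ∧ R) → S = I → T = T

T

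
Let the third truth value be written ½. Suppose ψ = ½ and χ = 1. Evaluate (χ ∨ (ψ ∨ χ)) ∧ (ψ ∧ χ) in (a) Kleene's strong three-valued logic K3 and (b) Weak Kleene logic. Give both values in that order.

In Kleene's strong three-valued logic K3: ψ ∨ χ = ½ ∨ 1 = 1
χ ∨ (ψ ∨ χ) = 1 ∨ 1 = 1
ψ ∧ χ = ½ ∧ 1 = ½
(χ ∨ (ψ ∨ χ)) ∧ (ψ ∧ χ) = 1 ∧ ½ = ½
In Weak Kleene logic: ψ ∨ χ = ½ ∨ 1 = ½
χ ∨ (ψ ∨ χ) = 1 ∨ ½ = ½
ψ ∧ χ = ½ ∧ 1 = ½
(χ ∨ (ψ ∨ χ)) ∧ (ψ ∧ χ) = ½ ∧ ½ = ½

½; ½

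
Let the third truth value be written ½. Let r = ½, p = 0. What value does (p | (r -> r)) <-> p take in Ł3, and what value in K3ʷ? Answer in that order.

In Ł3: r -> r = ½ -> ½ = 1
p | (r -> r) = 0 | 1 = 1
(p | (r -> r)) <-> p = 1 <-> 0 = 0
In K3ʷ: r -> r = ½ -> ½ = ½
p | (r -> r) = 0 | ½ = ½
(p | (r -> r)) <-> p = ½ <-> 0 = ½
They differ because Ł3 and K3ʷ treat ½ differently under the binary connectives.

0; ½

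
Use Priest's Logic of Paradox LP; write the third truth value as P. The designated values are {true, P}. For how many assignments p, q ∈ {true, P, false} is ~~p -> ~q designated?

8

Of the 9 assignments, 8 give a value in {true, P}.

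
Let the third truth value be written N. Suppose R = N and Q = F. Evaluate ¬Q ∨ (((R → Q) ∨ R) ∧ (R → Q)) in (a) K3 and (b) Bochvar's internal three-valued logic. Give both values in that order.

In K3: ¬Q = ¬F = T
R → Q = N → F = N
(R → Q) ∨ R = N ∨ N = N
R → Q = N → F = N
((R → Q) ∨ R) ∧ (R → Q) = N ∧ N = N
¬Q ∨ (((R → Q) ∨ R) ∧ (R → Q)) = T ∨ N = T
In Bochvar's internal three-valued logic: ¬Q = ¬F = T
R → Q = N → F = N  [any arg is the third value ⇒ result is the third value]
(R → Q) ∨ R = N ∨ N = N
R → Q = N → F = N
((R → Q) ∨ R) ∧ (R → Q) = N ∧ N = N
¬Q ∨ (((R → Q) ∨ R) ∧ (R → Q)) = T ∨ N = N
They differ because K3 and Bochvar's internal three-valued logic treat N differently under the binary connectives.

T; N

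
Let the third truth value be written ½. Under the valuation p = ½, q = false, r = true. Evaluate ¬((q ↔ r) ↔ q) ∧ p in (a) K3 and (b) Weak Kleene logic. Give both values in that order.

false; ½

In K3: q ↔ r = false ↔ true = false
(q ↔ r) ↔ q = false ↔ false = true
¬((q ↔ r) ↔ q) = ¬true = false
¬((q ↔ r) ↔ q) ∧ p = false ∧ ½ = false
In Weak Kleene logic: q ↔ r = false ↔ true = false
(q ↔ r) ↔ q = false ↔ false = true
¬((q ↔ r) ↔ q) = ¬true = false
¬((q ↔ r) ↔ q) ∧ p = false ∧ ½ = ½
They differ because K3 and Weak Kleene logic treat ½ differently under the binary connectives.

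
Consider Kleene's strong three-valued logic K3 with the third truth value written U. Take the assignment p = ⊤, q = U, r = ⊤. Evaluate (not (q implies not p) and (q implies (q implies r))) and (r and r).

not p = not ⊤ = ⊥
q implies not p = U implies ⊥ = U
not (q implies not p) = not U = U
q implies r = U implies ⊤ = ⊤
q implies (q implies r) = U implies ⊤ = ⊤
not (q implies not p) and (q implies (q implies r)) = U and ⊤ = U
r and r = ⊤ and ⊤ = ⊤
(not (q implies not p) and (q implies (q implies r))) and (r and r) = U and ⊤ = U

U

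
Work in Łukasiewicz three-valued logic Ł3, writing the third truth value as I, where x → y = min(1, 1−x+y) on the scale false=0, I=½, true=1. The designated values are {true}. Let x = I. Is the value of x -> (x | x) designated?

Yes

x | x = I | I = I
x -> (x | x) = I -> I = true  [min(1, 1−½+½)]
true ∈ {true}.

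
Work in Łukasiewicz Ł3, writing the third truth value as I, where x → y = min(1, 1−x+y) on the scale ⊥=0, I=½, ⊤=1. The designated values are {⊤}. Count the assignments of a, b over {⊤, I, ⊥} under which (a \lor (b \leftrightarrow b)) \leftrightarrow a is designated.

3

Designated under: (a=⊤, b=⊤); (a=⊤, b=I); (a=⊤, b=⊥).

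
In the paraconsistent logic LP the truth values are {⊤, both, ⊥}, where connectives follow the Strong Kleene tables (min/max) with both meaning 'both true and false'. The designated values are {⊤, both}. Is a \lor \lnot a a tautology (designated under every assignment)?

Every assignment of a over {⊤, both, ⊥} gives a value in {⊤, both}.
In particular, with a=both: a \lor \lnot a = both.

Yes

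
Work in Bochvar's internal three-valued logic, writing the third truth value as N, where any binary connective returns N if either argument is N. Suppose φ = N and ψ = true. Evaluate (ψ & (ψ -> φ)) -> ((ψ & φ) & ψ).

N

ψ -> φ = true -> N = N  [any arg is the third value ⇒ result is the third value]
ψ & (ψ -> φ) = true & N = N
ψ & φ = true & N = N
(ψ & φ) & ψ = N & true = N
(ψ & (ψ -> φ)) -> ((ψ & φ) & ψ) = N -> N = N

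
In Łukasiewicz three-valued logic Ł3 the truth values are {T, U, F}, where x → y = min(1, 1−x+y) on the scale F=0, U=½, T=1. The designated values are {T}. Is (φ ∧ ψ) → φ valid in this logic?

Every assignment of φ, ψ over {T, U, F} gives a value in {T}.
In particular, with φ=U, ψ=U: (φ ∧ ψ) → φ = T.

Yes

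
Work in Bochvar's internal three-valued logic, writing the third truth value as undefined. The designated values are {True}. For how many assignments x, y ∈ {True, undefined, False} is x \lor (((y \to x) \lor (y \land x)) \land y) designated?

Designated under: (x=True, y=True); (x=True, y=False).

2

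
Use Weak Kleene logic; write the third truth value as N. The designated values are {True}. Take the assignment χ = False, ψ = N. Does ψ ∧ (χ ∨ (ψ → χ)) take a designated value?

ψ → χ = N → False = N  [any arg is the third value ⇒ result is the third value]
χ ∨ (ψ → χ) = False ∨ N = N
ψ ∧ (χ ∨ (ψ → χ)) = N ∧ N = N
N ∉ {True}.

No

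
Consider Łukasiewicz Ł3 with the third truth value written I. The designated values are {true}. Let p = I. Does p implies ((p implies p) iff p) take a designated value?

Yes

p implies p = I implies I = true  [min(1, 1−½+½)]
(p implies p) iff p = true iff I = I
p implies ((p implies p) iff p) = I implies I = true
true ∈ {true}.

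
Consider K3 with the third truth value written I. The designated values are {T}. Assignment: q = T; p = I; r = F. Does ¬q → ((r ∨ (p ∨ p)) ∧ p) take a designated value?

Yes

¬q = ¬T = F
p ∨ p = I ∨ I = I
r ∨ (p ∨ p) = F ∨ I = I
(r ∨ (p ∨ p)) ∧ p = I ∧ I = I
¬q → ((r ∨ (p ∨ p)) ∧ p) = F → I = T  [¬F ∨ I]
T ∈ {T}.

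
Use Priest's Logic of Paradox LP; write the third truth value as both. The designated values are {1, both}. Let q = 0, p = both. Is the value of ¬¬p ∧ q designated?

No

¬p = ¬both = both
¬¬p = ¬both = both
¬¬p ∧ q = both ∧ 0 = 0
0 ∉ {1, both}.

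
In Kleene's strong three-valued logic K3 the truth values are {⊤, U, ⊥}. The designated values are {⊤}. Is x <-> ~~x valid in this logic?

Countermodel: x=U gives U, which is not designated.

No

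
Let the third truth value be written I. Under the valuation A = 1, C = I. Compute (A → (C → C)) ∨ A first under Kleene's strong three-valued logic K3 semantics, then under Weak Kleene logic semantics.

In Kleene's strong three-valued logic K3: C → C = I → I = I  [¬I ∨ I]
A → (C → C) = 1 → I = I
(A → (C → C)) ∨ A = I ∨ 1 = 1
In Weak Kleene logic: C → C = I → I = I  [any arg is the third value ⇒ result is the third value]
A → (C → C) = 1 → I = I
(A → (C → C)) ∨ A = I ∨ 1 = I
They differ because Kleene's strong three-valued logic K3 and Weak Kleene logic treat I differently under the binary connectives.

1; I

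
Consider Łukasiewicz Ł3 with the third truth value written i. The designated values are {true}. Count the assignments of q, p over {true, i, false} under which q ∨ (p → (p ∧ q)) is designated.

6

Of the 9 assignments, 6 give a value in {true}.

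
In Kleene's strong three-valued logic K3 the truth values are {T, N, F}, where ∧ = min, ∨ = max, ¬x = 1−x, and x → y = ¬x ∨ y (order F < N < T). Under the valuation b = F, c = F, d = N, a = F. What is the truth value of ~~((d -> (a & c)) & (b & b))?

a & c = F & F = F
d -> (a & c) = N -> F = N  [~N | F]
b & b = F & F = F
(d -> (a & c)) & (b & b) = N & F = F
~((d -> (a & c)) & (b & b)) = ~F = T
~~((d -> (a & c)) & (b & b)) = ~T = F

F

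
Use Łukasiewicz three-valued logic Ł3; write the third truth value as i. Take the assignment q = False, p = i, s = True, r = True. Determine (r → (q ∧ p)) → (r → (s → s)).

True

q ∧ p = False ∧ i = False
r → (q ∧ p) = True → False = False
s → s = True → True = True
r → (s → s) = True → True = True
(r → (q ∧ p)) → (r → (s → s)) = False → True = True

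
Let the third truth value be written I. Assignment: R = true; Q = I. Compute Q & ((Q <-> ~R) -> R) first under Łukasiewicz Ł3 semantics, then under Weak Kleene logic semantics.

I; I

In Łukasiewicz Ł3: ~R = ~true = false
Q <-> ~R = I <-> false = I  [1 − |½−0|]
(Q <-> ~R) -> R = I -> true = true
Q & ((Q <-> ~R) -> R) = I & true = I
In Weak Kleene logic: ~R = ~true = false
Q <-> ~R = I <-> false = I
(Q <-> ~R) -> R = I -> true = I
Q & ((Q <-> ~R) -> R) = I & I = I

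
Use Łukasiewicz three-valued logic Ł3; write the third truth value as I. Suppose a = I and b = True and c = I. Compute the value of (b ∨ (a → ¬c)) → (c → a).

True

¬c = ¬I = I
a → ¬c = I → I = True  [min(1, 1−½+½)]
b ∨ (a → ¬c) = True ∨ True = True
c → a = I → I = True
(b ∨ (a → ¬c)) → (c → a) = True → True = True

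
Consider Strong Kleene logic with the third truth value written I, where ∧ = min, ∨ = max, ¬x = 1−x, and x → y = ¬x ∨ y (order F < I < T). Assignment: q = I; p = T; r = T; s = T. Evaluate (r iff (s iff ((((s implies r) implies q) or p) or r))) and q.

I

s implies r = T implies T = T
(s implies r) implies q = T implies I = I  [not T or I]
((s implies r) implies q) or p = I or T = T
(((s implies r) implies q) or p) or r = T or T = T
s iff ((((s implies r) implies q) or p) or r) = T iff T = T
r iff (s iff ((((s implies r) implies q) or p) or r)) = T iff T = T
(r iff (s iff ((((s implies r) implies q) or p) or r))) and q = T and I = I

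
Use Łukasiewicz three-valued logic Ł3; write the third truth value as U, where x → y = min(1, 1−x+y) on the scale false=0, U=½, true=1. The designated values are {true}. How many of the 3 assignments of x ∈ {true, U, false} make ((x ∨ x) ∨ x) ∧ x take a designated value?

x=true: true ✓
x=U: U ·
x=false: false ·

1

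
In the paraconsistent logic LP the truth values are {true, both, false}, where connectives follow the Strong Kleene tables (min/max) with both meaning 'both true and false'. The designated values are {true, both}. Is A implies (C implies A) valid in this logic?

Every assignment of A, C over {true, both, false} gives a value in {true, both}.
In particular, with A=both, C=both: A implies (C implies A) = both.

Yes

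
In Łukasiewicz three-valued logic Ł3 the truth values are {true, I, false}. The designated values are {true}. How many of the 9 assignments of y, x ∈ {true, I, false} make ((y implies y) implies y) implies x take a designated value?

Of the 9 assignments, 6 give a value in {true}.

6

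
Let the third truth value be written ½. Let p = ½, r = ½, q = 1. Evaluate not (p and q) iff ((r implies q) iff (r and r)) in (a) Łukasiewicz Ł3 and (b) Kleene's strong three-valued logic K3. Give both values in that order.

In Łukasiewicz Ł3: p and q = ½ and 1 = ½
not (p and q) = not ½ = ½
r implies q = ½ implies 1 = 1  [min(1, 1−½+1)]
r and r = ½ and ½ = ½
(r implies q) iff (r and r) = 1 iff ½ = ½
not (p and q) iff ((r implies q) iff (r and r)) = ½ iff ½ = 1
In Kleene's strong three-valued logic K3: p and q = ½ and 1 = ½
not (p and q) = not ½ = ½
r implies q = ½ implies 1 = 1
r and r = ½ and ½ = ½
(r implies q) iff (r and r) = 1 iff ½ = ½
not (p and q) iff ((r implies q) iff (r and r)) = ½ iff ½ = ½
They differ because Łukasiewicz Ł3 and Kleene's strong three-valued logic K3 treat ½ differently under implication.

1; ½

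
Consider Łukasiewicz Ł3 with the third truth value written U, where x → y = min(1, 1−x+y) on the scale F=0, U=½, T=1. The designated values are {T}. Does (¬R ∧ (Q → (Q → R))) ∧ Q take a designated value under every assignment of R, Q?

No

Countermodel: R=T, Q=T gives F, which is not designated.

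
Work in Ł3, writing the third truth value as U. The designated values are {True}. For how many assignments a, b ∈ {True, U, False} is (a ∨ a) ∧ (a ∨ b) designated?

3

Designated under: (a=True, b=True); (a=True, b=U); (a=True, b=False).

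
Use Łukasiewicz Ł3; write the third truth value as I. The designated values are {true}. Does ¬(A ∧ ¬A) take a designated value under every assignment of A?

Countermodel: A=I gives I, which is not designated.

No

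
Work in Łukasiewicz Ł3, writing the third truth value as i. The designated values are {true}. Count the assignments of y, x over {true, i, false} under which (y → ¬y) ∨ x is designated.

Of the 9 assignments, 7 give a value in {true}.

7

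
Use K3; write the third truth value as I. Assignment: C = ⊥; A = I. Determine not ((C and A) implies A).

⊥

C and A = ⊥ and I = ⊥
(C and A) implies A = ⊥ implies I = ⊤  [not ⊥ or I]
not ((C and A) implies A) = not ⊤ = ⊥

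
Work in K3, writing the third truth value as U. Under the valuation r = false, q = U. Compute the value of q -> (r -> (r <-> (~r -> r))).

~r = ~false = true
~r -> r = true -> false = false
r <-> (~r -> r) = false <-> false = true
r -> (r <-> (~r -> r)) = false -> true = true
q -> (r -> (r <-> (~r -> r))) = U -> true = true  [~U | true]

true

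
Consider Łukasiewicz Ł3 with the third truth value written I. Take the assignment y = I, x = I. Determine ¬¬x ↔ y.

T

¬x = ¬I = I
¬¬x = ¬I = I
¬¬x ↔ y = I ↔ I = T  [1 − |½−½|]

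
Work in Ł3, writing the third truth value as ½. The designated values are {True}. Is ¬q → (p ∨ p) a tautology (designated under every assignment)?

No

Countermodel: q=½, p=False gives ½, which is not designated.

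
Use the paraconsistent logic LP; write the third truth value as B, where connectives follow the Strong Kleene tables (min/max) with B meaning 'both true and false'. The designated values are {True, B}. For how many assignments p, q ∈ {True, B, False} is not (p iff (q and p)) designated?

5

Of the 9 assignments, 5 give a value in {True, B}.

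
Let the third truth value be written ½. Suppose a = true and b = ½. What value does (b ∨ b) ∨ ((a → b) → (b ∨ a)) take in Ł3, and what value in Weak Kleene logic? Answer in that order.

In Ł3: b ∨ b = ½ ∨ ½ = ½
a → b = true → ½ = ½
b ∨ a = ½ ∨ true = true
(a → b) → (b ∨ a) = ½ → true = true
(b ∨ b) ∨ ((a → b) → (b ∨ a)) = ½ ∨ true = true
In Weak Kleene logic: b ∨ b = ½ ∨ ½ = ½
a → b = true → ½ = ½  [any arg is the third value ⇒ result is the third value]
b ∨ a = ½ ∨ true = ½
(a → b) → (b ∨ a) = ½ → ½ = ½
(b ∨ b) ∨ ((a → b) → (b ∨ a)) = ½ ∨ ½ = ½
They differ because Ł3 and Weak Kleene logic treat ½ differently under the binary connectives.

true; ½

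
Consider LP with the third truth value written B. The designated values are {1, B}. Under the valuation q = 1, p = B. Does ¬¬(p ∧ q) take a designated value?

Yes

p ∧ q = B ∧ 1 = B
¬(p ∧ q) = ¬B = B
¬¬(p ∧ q) = ¬B = B
B ∈ {1, B}.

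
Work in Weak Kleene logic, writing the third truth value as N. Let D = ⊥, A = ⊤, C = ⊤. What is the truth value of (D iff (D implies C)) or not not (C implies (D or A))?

D implies C = ⊥ implies ⊤ = ⊤
D iff (D implies C) = ⊥ iff ⊤ = ⊥
D or A = ⊥ or ⊤ = ⊤
C implies (D or A) = ⊤ implies ⊤ = ⊤
not (C implies (D or A)) = not ⊤ = ⊥
not not (C implies (D or A)) = not ⊥ = ⊤
(D iff (D implies C)) or not not (C implies (D or A)) = ⊥ or ⊤ = ⊤

⊤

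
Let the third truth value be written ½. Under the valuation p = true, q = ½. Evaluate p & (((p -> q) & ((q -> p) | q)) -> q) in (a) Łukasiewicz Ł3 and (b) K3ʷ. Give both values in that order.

In Łukasiewicz Ł3: p -> q = true -> ½ = ½  [min(1, 1−1+½)]
q -> p = ½ -> true = true
(q -> p) | q = true | ½ = true
(p -> q) & ((q -> p) | q) = ½ & true = ½
((p -> q) & ((q -> p) | q)) -> q = ½ -> ½ = true
p & (((p -> q) & ((q -> p) | q)) -> q) = true & true = true
In K3ʷ: p -> q = true -> ½ = ½  [any arg is the third value ⇒ result is the third value]
q -> p = ½ -> true = ½
(q -> p) | q = ½ | ½ = ½
(p -> q) & ((q -> p) | q) = ½ & ½ = ½
((p -> q) & ((q -> p) | q)) -> q = ½ -> ½ = ½
p & (((p -> q) & ((q -> p) | q)) -> q) = true & ½ = ½
They differ because Łukasiewicz Ł3 and K3ʷ treat ½ differently under the binary connectives.

true; ½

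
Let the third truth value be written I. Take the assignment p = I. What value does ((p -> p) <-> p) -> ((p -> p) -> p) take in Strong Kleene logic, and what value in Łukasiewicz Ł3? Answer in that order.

I; True

In Strong Kleene logic: p -> p = I -> I = I  [~I | I]
(p -> p) <-> p = I <-> I = I
p -> p = I -> I = I
(p -> p) -> p = I -> I = I
((p -> p) <-> p) -> ((p -> p) -> p) = I -> I = I
In Łukasiewicz Ł3: p -> p = I -> I = True  [min(1, 1−½+½)]
(p -> p) <-> p = True <-> I = I
p -> p = I -> I = True
(p -> p) -> p = True -> I = I
((p -> p) <-> p) -> ((p -> p) -> p) = I -> I = True
They differ because Strong Kleene logic and Łukasiewicz Ł3 treat I differently under implication.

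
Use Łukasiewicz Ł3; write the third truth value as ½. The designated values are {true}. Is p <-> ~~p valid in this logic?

Yes

Every assignment of p over {true, ½, false} gives a value in {true}.
In particular, with p=½: p <-> ~~p = true.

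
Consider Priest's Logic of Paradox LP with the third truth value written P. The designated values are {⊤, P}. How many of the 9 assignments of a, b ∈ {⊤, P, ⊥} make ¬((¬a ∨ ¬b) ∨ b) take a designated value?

Designated under: (a=⊤, b=P); (a=P, b=P).

2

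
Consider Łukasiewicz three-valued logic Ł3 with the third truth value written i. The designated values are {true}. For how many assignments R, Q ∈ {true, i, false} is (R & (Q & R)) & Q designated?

Designated under: (R=true, Q=true).

1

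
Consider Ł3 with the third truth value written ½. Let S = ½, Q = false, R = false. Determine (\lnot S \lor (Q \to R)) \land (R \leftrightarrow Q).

\lnot S = \lnot ½ = ½
Q \to R = false \to false = true
\lnot S \lor (Q \to R) = ½ \lor true = true
R \leftrightarrow Q = false \leftrightarrow false = true
(\lnot S \lor (Q \to R)) \land (R \leftrightarrow Q) = true \land true = true

true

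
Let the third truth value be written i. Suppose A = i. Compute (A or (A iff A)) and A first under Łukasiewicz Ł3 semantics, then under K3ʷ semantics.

i; i

In Łukasiewicz Ł3: A iff A = i iff i = ⊤  [1 − |½−½|]
A or (A iff A) = i or ⊤ = ⊤
(A or (A iff A)) and A = ⊤ and i = i
In K3ʷ: A iff A = i iff i = i
A or (A iff A) = i or i = i
(A or (A iff A)) and A = i and i = i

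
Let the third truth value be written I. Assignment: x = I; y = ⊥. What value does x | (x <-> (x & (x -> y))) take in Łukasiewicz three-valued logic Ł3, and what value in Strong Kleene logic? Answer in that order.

In Łukasiewicz three-valued logic Ł3: x -> y = I -> ⊥ = I  [min(1, 1−½+0)]
x & (x -> y) = I & I = I
x <-> (x & (x -> y)) = I <-> I = ⊤
x | (x <-> (x & (x -> y))) = I | ⊤ = ⊤
In Strong Kleene logic: x -> y = I -> ⊥ = I  [~I | ⊥]
x & (x -> y) = I & I = I
x <-> (x & (x -> y)) = I <-> I = I
x | (x <-> (x & (x -> y))) = I | I = I
They differ because Łukasiewicz three-valued logic Ł3 and Strong Kleene logic treat I differently under implication.

⊤; I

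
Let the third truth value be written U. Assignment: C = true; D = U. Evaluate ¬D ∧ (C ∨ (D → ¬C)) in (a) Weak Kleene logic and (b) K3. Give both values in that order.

U; U

In Weak Kleene logic: ¬D = ¬U = U
¬C = ¬true = false
D → ¬C = U → false = U
C ∨ (D → ¬C) = true ∨ U = U
¬D ∧ (C ∨ (D → ¬C)) = U ∧ U = U
In K3: ¬D = ¬U = U
¬C = ¬true = false
D → ¬C = U → false = U  [¬U ∨ false]
C ∨ (D → ¬C) = true ∨ U = true
¬D ∧ (C ∨ (D → ¬C)) = U ∧ true = U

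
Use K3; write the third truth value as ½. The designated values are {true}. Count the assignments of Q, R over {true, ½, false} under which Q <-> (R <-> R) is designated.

2

Designated under: (Q=true, R=true); (Q=true, R=false).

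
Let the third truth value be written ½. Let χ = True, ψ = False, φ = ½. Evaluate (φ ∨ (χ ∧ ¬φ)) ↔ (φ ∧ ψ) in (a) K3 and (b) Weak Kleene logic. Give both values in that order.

½; ½

In K3: ¬φ = ¬½ = ½
χ ∧ ¬φ = True ∧ ½ = ½
φ ∨ (χ ∧ ¬φ) = ½ ∨ ½ = ½
φ ∧ ψ = ½ ∧ False = False
(φ ∨ (χ ∧ ¬φ)) ↔ (φ ∧ ψ) = ½ ↔ False = ½
In Weak Kleene logic: ¬φ = ¬½ = ½
χ ∧ ¬φ = True ∧ ½ = ½
φ ∨ (χ ∧ ¬φ) = ½ ∨ ½ = ½
φ ∧ ψ = ½ ∧ False = ½
(φ ∨ (χ ∧ ¬φ)) ↔ (φ ∧ ψ) = ½ ↔ ½ = ½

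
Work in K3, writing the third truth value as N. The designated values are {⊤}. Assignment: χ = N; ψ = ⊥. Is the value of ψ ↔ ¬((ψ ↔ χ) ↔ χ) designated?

No

ψ ↔ χ = ⊥ ↔ N = N
(ψ ↔ χ) ↔ χ = N ↔ N = N
¬((ψ ↔ χ) ↔ χ) = ¬N = N
ψ ↔ ¬((ψ ↔ χ) ↔ χ) = ⊥ ↔ N = N
N ∉ {⊤}.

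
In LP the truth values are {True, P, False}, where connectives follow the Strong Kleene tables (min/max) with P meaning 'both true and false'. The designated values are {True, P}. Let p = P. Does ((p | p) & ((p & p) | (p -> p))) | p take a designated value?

Yes

p | p = P | P = P
p & p = P & P = P
p -> p = P -> P = P
(p & p) | (p -> p) = P | P = P
(p | p) & ((p & p) | (p -> p)) = P & P = P
((p | p) & ((p & p) | (p -> p))) | p = P | P = P
P ∈ {True, P}.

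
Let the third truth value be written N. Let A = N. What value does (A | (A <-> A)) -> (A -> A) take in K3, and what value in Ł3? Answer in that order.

N; True

In K3: A <-> A = N <-> N = N
A | (A <-> A) = N | N = N
A -> A = N -> N = N  [~N | N]
(A | (A <-> A)) -> (A -> A) = N -> N = N
In Ł3: A <-> A = N <-> N = True  [1 − |½−½|]
A | (A <-> A) = N | True = True
A -> A = N -> N = True
(A | (A <-> A)) -> (A -> A) = True -> True = True
They differ because K3 and Ł3 treat N differently under implication.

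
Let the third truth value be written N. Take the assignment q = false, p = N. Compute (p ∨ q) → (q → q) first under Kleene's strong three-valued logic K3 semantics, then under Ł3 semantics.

true; true

In Kleene's strong three-valued logic K3: p ∨ q = N ∨ false = N
q → q = false → false = true
(p ∨ q) → (q → q) = N → true = true
In Ł3: p ∨ q = N ∨ false = N
q → q = false → false = true
(p ∨ q) → (q → q) = N → true = true  [min(1, 1−½+1)]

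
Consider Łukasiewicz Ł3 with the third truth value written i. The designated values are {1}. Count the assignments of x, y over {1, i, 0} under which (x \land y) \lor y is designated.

Designated under: (x=1, y=1); (x=i, y=1); (x=0, y=1).

3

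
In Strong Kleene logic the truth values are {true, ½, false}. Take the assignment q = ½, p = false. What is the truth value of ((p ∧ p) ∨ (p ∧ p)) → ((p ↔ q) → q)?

p ∧ p = false ∧ false = false
p ∧ p = false ∧ false = false
(p ∧ p) ∨ (p ∧ p) = false ∨ false = false
p ↔ q = false ↔ ½ = ½
(p ↔ q) → q = ½ → ½ = ½  [¬½ ∨ ½]
((p ∧ p) ∨ (p ∧ p)) → ((p ↔ q) → q) = false → ½ = true

true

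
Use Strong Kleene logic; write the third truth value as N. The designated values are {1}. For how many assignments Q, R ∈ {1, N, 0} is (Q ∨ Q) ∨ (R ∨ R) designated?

5

Of the 9 assignments, 5 give a value in {1}.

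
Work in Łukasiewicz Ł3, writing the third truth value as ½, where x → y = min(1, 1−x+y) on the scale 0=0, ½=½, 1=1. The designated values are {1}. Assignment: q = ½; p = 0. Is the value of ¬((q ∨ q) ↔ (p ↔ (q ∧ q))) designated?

q ∨ q = ½ ∨ ½ = ½
q ∧ q = ½ ∧ ½ = ½
p ↔ (q ∧ q) = 0 ↔ ½ = ½  [1 − |0−½|]
(q ∨ q) ↔ (p ↔ (q ∧ q)) = ½ ↔ ½ = 1
¬((q ∨ q) ↔ (p ↔ (q ∧ q))) = ¬1 = 0
0 ∉ {1}.

No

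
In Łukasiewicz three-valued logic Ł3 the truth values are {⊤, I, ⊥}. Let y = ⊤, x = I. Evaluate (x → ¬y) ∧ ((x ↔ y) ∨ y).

I

¬y = ¬⊤ = ⊥
x → ¬y = I → ⊥ = I
x ↔ y = I ↔ ⊤ = I
(x ↔ y) ∨ y = I ∨ ⊤ = ⊤
(x → ¬y) ∧ ((x ↔ y) ∨ y) = I ∧ ⊤ = I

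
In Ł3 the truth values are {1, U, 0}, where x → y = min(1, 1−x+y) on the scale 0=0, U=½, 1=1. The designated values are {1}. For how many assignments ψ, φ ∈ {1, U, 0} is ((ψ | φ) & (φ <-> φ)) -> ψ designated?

6

Of the 9 assignments, 6 give a value in {1}.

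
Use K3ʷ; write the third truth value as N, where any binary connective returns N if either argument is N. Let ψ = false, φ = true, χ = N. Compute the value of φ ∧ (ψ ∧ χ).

ψ ∧ χ = false ∧ N = N
φ ∧ (ψ ∧ χ) = true ∧ N = N

N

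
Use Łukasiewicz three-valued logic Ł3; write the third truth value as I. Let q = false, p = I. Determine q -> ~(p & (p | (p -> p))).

true

p -> p = I -> I = true
p | (p -> p) = I | true = true
p & (p | (p -> p)) = I & true = I
~(p & (p | (p -> p))) = ~I = I
q -> ~(p & (p | (p -> p))) = false -> I = true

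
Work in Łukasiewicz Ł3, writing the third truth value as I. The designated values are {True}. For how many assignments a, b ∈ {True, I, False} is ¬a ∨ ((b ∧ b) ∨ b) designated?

Of the 9 assignments, 5 give a value in {True}.

5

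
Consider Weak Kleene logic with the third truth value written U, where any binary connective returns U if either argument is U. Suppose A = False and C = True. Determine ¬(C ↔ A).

True

C ↔ A = True ↔ False = False
¬(C ↔ A) = ¬False = True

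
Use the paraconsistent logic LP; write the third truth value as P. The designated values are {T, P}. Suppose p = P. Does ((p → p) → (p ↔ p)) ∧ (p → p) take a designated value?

Yes

p → p = P → P = P  [¬P ∨ P]
p ↔ p = P ↔ P = P
(p → p) → (p ↔ p) = P → P = P
p → p = P → P = P
((p → p) → (p ↔ p)) ∧ (p → p) = P ∧ P = P
P ∈ {T, P}.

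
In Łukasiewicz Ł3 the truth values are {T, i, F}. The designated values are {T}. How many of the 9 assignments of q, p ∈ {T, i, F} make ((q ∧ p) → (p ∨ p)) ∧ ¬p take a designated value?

3

Designated under: (q=T, p=F); (q=i, p=F); (q=F, p=F).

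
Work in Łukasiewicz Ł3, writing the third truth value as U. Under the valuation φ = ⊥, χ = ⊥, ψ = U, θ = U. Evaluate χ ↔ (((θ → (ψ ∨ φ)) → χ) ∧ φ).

ψ ∨ φ = U ∨ ⊥ = U
θ → (ψ ∨ φ) = U → U = ⊤  [min(1, 1−½+½)]
(θ → (ψ ∨ φ)) → χ = ⊤ → ⊥ = ⊥
((θ → (ψ ∨ φ)) → χ) ∧ φ = ⊥ ∧ ⊥ = ⊥
χ ↔ (((θ → (ψ ∨ φ)) → χ) ∧ φ) = ⊥ ↔ ⊥ = ⊤

⊤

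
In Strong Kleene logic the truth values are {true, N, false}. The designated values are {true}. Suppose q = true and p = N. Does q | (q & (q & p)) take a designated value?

q & p = true & N = N
q & (q & p) = true & N = N
q | (q & (q & p)) = true | N = true
true ∈ {true}.

Yes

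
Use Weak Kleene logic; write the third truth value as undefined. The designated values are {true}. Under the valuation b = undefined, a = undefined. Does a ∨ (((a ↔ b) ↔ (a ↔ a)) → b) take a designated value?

No

a ↔ b = undefined ↔ undefined = undefined
a ↔ a = undefined ↔ undefined = undefined
(a ↔ b) ↔ (a ↔ a) = undefined ↔ undefined = undefined
((a ↔ b) ↔ (a ↔ a)) → b = undefined → undefined = undefined  [any arg is the third value ⇒ result is the third value]
a ∨ (((a ↔ b) ↔ (a ↔ a)) → b) = undefined ∨ undefined = undefined
undefined ∉ {true}.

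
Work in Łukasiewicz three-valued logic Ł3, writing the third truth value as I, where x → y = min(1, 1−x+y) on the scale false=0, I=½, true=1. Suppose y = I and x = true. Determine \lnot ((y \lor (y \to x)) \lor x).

y \to x = I \to true = true  [min(1, 1−½+1)]
y \lor (y \to x) = I \lor true = true
(y \lor (y \to x)) \lor x = true \lor true = true
\lnot ((y \lor (y \to x)) \lor x) = \lnot true = false

false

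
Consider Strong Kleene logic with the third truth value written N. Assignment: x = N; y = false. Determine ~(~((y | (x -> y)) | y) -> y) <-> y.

N

x -> y = N -> false = N  [~N | false]
y | (x -> y) = false | N = N
(y | (x -> y)) | y = N | false = N
~((y | (x -> y)) | y) = ~N = N
~((y | (x -> y)) | y) -> y = N -> false = N
~(~((y | (x -> y)) | y) -> y) = ~N = N
~(~((y | (x -> y)) | y) -> y) <-> y = N <-> false = N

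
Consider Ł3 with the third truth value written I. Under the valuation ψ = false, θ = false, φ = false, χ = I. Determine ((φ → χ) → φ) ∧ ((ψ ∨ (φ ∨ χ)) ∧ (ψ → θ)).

false

φ → χ = false → I = true  [min(1, 1−0+½)]
(φ → χ) → φ = true → false = false
φ ∨ χ = false ∨ I = I
ψ ∨ (φ ∨ χ) = false ∨ I = I
ψ → θ = false → false = true
(ψ ∨ (φ ∨ χ)) ∧ (ψ → θ) = I ∧ true = I
((φ → χ) → φ) ∧ ((ψ ∨ (φ ∨ χ)) ∧ (ψ → θ)) = false ∧ I = false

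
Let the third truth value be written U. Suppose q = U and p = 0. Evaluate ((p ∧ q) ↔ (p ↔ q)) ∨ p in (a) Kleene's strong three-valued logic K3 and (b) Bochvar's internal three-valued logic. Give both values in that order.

In Kleene's strong three-valued logic K3: p ∧ q = 0 ∧ U = 0
p ↔ q = 0 ↔ U = U
(p ∧ q) ↔ (p ↔ q) = 0 ↔ U = U
((p ∧ q) ↔ (p ↔ q)) ∨ p = U ∨ 0 = U
In Bochvar's internal three-valued logic: p ∧ q = 0 ∧ U = U
p ↔ q = 0 ↔ U = U
(p ∧ q) ↔ (p ↔ q) = U ↔ U = U
((p ∧ q) ↔ (p ↔ q)) ∨ p = U ∨ 0 = U

U; U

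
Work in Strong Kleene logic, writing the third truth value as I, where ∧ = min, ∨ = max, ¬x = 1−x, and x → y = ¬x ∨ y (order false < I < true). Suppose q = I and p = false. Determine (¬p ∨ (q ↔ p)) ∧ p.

¬p = ¬false = true
q ↔ p = I ↔ false = I
¬p ∨ (q ↔ p) = true ∨ I = true
(¬p ∨ (q ↔ p)) ∧ p = true ∧ false = false

false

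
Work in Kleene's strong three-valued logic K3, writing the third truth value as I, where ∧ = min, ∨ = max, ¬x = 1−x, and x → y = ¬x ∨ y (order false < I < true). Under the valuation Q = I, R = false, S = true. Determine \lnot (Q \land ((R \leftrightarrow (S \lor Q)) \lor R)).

S \lor Q = true \lor I = true
R \leftrightarrow (S \lor Q) = false \leftrightarrow true = false
(R \leftrightarrow (S \lor Q)) \lor R = false \lor false = false
Q \land ((R \leftrightarrow (S \lor Q)) \lor R) = I \land false = false
\lnot (Q \land ((R \leftrightarrow (S \lor Q)) \lor R)) = \lnot false = true

true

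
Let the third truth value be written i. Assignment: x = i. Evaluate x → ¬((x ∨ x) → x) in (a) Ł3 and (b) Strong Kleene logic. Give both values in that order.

i; i

In Ł3: x ∨ x = i ∨ i = i
(x ∨ x) → x = i → i = 1  [min(1, 1−½+½)]
¬((x ∨ x) → x) = ¬1 = 0
x → ¬((x ∨ x) → x) = i → 0 = i
In Strong Kleene logic: x ∨ x = i ∨ i = i
(x ∨ x) → x = i → i = i  [¬i ∨ i]
¬((x ∨ x) → x) = ¬i = i
x → ¬((x ∨ x) → x) = i → i = i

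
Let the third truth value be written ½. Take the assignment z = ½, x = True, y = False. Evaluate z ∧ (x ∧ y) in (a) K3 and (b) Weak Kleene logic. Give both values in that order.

False; ½

In K3: x ∧ y = True ∧ False = False
z ∧ (x ∧ y) = ½ ∧ False = False
In Weak Kleene logic: x ∧ y = True ∧ False = False
z ∧ (x ∧ y) = ½ ∧ False = ½
They differ because K3 and Weak Kleene logic treat ½ differently under the binary connectives.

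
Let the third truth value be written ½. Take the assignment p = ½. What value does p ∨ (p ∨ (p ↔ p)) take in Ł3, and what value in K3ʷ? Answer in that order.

T; ½

In Ł3: p ↔ p = ½ ↔ ½ = T
p ∨ (p ↔ p) = ½ ∨ T = T
p ∨ (p ∨ (p ↔ p)) = ½ ∨ T = T
In K3ʷ: p ↔ p = ½ ↔ ½ = ½
p ∨ (p ↔ p) = ½ ∨ ½ = ½
p ∨ (p ∨ (p ↔ p)) = ½ ∨ ½ = ½
They differ because Ł3 and K3ʷ treat ½ differently under the binary connectives.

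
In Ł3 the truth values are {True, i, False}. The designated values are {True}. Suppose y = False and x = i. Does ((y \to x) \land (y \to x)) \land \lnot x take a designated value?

y \to x = False \to i = True  [min(1, 1−0+½)]
y \to x = False \to i = True
(y \to x) \land (y \to x) = True \land True = True
\lnot x = \lnot i = i
((y \to x) \land (y \to x)) \land \lnot x = True \land i = i
i ∉ {True}.

No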